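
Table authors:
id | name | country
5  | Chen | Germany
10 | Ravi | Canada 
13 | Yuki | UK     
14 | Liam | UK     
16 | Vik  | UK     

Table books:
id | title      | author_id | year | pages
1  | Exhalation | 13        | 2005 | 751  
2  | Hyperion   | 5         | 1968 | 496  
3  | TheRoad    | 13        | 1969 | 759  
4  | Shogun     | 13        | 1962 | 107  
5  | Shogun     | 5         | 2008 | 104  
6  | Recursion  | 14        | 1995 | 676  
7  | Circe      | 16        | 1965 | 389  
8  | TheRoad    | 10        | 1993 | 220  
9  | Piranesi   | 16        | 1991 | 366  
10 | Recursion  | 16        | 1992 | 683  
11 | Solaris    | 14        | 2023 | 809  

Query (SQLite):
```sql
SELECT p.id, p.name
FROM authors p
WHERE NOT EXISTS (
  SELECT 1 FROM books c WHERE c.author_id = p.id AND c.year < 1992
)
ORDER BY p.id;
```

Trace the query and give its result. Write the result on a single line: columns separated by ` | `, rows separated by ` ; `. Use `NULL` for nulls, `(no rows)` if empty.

For each authors row, check whether any books with matching author_id has year < 1992.
Keep rows where that is false.

10 | Ravi ; 14 | Liam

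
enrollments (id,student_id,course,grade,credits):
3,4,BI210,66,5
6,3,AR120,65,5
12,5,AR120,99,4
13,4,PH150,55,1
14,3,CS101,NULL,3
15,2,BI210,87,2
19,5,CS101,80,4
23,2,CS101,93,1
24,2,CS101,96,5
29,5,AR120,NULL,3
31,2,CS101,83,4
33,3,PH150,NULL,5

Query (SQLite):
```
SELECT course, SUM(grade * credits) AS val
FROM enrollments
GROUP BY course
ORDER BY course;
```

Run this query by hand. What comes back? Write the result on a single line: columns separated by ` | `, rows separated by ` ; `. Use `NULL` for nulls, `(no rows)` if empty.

AR120 | 721 ; BI210 | 504 ; CS101 | 1225 ; PH150 | 55

For each row compute grade * credits.
Group by course; take SUM of the expression per group.
  AR120: ids {6, 12, 29} → SUM(grade * credits)=721
  BI210: ids {3, 15} → SUM(grade * credits)=504
  CS101: ids {14, 19, 23, 24, 31} → SUM(grade * credits)=1225
  PH150: ids {13, 33} → SUM(grade * credits)=55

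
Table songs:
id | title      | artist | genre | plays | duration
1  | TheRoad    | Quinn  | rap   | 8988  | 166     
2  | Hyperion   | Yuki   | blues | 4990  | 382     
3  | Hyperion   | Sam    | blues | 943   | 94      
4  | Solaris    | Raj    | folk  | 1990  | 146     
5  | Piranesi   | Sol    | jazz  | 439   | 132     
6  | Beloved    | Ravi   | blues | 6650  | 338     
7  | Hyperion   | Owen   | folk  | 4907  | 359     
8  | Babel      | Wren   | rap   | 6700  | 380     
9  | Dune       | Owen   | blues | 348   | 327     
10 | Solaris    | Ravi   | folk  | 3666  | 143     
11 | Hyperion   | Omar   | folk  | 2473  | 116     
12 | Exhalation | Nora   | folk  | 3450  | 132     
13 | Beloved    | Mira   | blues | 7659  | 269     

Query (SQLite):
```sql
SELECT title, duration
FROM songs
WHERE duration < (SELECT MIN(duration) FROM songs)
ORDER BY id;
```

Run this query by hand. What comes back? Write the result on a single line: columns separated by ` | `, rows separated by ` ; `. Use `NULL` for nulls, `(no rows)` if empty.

Scalar subquery: MIN(duration) over all songs rows = 94.
Keep rows where duration < that value.

(no rows)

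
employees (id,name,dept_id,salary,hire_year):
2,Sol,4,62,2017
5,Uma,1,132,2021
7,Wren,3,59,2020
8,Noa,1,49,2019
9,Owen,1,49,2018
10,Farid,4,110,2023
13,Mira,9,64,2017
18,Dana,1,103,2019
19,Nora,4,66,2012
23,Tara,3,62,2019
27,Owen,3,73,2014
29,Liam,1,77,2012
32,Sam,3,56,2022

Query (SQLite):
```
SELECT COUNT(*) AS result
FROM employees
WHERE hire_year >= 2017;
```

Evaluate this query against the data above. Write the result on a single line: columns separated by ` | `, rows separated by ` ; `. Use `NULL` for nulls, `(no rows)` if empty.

10

Rows where hire_year >= 2017 → salary values: [62, 132, 59, 49, 49, 110, 64, 103, 62, 56].
COUNT(*) counts rows → 10.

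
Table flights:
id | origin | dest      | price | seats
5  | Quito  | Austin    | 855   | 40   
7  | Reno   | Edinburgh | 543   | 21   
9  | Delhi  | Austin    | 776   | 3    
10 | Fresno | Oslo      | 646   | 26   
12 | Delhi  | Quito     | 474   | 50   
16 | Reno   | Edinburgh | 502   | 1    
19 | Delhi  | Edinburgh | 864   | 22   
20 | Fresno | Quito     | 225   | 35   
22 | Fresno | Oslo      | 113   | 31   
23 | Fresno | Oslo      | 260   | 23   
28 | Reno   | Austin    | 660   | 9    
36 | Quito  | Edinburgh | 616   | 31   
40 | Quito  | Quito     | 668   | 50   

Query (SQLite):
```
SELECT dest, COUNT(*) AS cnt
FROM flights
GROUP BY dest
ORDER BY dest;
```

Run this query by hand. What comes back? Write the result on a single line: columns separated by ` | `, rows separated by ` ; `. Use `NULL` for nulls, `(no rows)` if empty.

Austin | 3 ; Edinburgh | 4 ; Oslo | 3 ; Quito | 3

Partition flights by dest; compute COUNT(*) within each group.
  Austin: ids {5, 9, 28} → COUNT(*)=3
  Edinburgh: ids {7, 16, 19, 36} → COUNT(*)=4
  Oslo: ids {10, 22, 23} → COUNT(*)=3
  Quito: ids {12, 20, 40} → COUNT(*)=3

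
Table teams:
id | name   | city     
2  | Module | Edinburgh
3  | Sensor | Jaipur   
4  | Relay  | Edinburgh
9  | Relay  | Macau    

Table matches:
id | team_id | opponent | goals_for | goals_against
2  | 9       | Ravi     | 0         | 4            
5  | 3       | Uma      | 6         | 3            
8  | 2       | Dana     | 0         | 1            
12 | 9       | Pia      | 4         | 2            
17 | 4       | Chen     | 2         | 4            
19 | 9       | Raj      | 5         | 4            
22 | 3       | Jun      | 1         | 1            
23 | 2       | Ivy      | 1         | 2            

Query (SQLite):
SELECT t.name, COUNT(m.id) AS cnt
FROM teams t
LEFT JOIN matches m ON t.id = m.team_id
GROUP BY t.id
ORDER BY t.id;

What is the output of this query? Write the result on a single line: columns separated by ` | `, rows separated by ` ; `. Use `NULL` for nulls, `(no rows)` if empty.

Module | 2 ; Sensor | 2 ; Relay | 1 ; Relay | 3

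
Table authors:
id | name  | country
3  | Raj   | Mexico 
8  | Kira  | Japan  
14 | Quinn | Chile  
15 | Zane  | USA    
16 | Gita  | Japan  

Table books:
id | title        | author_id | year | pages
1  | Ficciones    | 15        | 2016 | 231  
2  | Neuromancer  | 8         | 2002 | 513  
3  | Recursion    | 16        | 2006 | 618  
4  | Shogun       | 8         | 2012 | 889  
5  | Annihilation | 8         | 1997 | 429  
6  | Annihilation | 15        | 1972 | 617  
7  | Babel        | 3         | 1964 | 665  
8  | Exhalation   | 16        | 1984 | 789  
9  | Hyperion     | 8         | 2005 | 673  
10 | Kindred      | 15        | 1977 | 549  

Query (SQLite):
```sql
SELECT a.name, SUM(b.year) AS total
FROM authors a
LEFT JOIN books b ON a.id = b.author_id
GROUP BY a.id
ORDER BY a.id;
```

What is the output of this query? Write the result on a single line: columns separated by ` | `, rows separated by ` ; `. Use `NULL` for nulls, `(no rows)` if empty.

LEFT JOIN keeps every authors row; unmatched ones get NULL for books columns.
Group by authors.id and compute SUM(b.year). SUM over an all-NULL group is NULL.
  3: ids {7} → SUM(b.year)=1964
  8: ids {2, 4, 5, 9} → SUM(b.year)=8016
  14: ids {—} → SUM(b.year)=NULL
  15: ids {1, 6, 10} → SUM(b.year)=5965
  16: ids {3, 8} → SUM(b.year)=3990

Raj | 1964 ; Kira | 8016 ; Quinn | NULL ; Zane | 5965 ; Gita | 3990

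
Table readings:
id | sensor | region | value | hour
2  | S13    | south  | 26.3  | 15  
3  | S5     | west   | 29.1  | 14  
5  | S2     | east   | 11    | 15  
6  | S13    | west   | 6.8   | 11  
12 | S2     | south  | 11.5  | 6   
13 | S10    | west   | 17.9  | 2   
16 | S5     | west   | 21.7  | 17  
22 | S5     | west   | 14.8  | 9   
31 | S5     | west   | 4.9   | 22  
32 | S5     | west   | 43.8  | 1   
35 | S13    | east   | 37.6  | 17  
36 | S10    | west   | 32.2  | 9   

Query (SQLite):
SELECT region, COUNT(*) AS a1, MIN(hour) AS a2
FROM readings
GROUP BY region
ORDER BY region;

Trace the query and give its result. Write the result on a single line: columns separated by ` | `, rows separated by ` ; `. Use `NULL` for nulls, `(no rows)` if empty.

east | 2 | 15 ; south | 2 | 6 ; west | 8 | 1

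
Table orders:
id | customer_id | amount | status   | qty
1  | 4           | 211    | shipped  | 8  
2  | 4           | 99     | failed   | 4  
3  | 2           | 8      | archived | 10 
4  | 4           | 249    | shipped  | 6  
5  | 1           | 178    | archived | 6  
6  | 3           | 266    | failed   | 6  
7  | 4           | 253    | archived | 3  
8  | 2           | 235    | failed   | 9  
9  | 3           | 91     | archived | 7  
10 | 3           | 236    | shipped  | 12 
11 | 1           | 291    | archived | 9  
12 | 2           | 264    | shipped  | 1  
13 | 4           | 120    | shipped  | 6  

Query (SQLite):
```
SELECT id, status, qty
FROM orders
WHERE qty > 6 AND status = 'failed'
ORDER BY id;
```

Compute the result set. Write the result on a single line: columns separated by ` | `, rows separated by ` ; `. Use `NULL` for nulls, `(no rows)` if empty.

8 | failed | 9

qty > 6: ids {1, 3, 8, 9, 10, 11}
status = 'failed': ids {2, 6, 8}
Combine with AND.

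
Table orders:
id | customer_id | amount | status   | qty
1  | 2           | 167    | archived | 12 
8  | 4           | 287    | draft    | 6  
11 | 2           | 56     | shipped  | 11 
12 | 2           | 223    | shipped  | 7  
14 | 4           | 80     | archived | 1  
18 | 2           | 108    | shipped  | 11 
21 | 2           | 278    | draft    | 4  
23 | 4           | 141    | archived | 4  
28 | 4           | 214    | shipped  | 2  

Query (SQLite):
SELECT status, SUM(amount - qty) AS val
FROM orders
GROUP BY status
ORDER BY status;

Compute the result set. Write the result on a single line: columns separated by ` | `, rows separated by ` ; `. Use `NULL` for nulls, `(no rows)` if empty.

archived | 371 ; draft | 555 ; shipped | 570

For each row compute amount - qty.
Group by status; take SUM of the expression per group.
  archived: ids {1, 14, 23} → SUM(amount - qty)=371
  draft: ids {8, 21} → SUM(amount - qty)=555
  shipped: ids {11, 12, 18, 28} → SUM(amount - qty)=570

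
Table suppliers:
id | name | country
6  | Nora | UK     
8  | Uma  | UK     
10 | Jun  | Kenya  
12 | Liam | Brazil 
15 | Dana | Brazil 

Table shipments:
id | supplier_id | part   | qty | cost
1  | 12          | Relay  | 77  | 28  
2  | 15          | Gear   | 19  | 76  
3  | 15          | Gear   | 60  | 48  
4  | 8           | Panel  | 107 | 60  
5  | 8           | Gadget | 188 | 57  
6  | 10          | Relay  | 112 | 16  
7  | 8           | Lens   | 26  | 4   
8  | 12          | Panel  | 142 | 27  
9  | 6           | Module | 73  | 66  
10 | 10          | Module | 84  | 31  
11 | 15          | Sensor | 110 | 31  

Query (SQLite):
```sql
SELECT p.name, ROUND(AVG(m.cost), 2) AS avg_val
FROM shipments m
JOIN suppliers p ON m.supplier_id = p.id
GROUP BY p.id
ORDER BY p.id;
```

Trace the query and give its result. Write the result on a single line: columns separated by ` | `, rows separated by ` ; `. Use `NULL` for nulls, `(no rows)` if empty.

Nora | 66 ; Uma | 40.33 ; Jun | 23.5 ; Liam | 27.5 ; Dana | 51.67

Join each shipments row to its suppliers via supplier_id.
Group joined rows by suppliers.id; compute ROUND(AVG(m.cost), 2) per group.
  6: ids {9} → ROUND(AVG(m.cost), 2)=66
  8: ids {4, 5, 7} → ROUND(AVG(m.cost), 2)=40.33
  10: ids {6, 10} → ROUND(AVG(m.cost), 2)=23.5
  12: ids {1, 8} → ROUND(AVG(m.cost), 2)=27.5
  15: ids {2, 3, 11} → ROUND(AVG(m.cost), 2)=51.67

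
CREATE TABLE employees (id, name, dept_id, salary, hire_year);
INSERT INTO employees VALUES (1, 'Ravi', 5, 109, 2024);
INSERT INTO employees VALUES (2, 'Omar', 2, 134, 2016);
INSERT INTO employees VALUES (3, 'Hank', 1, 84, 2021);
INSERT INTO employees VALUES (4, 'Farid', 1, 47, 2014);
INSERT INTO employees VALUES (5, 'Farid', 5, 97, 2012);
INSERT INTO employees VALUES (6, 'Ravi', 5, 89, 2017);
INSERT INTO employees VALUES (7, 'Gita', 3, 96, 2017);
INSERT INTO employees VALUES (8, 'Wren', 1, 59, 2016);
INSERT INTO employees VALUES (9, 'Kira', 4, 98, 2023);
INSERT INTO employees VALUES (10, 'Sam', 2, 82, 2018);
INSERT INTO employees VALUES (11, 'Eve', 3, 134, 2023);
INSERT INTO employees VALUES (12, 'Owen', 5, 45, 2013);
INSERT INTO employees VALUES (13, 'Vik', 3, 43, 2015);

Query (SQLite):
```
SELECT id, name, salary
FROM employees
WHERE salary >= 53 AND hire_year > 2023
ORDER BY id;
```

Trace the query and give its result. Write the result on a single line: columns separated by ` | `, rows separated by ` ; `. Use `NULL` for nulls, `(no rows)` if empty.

1 | Ravi | 109

salary >= 53: ids {1, 2, 3, 5, 6, 7, 8, 9, 10, 11}
hire_year > 2023: ids {1}
Combine with AND.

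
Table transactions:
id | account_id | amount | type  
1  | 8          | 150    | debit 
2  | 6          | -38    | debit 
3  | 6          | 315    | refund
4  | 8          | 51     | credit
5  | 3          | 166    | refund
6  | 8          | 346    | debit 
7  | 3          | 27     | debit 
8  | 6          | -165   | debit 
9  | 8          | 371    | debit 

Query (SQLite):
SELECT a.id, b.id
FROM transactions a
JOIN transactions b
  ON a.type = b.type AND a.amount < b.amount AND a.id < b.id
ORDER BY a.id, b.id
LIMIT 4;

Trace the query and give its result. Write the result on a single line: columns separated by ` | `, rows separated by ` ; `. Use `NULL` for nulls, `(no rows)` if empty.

1 | 6 ; 1 | 9 ; 2 | 6 ; 2 | 7

Pairs (a,b) with same type, a.amount < b.amount, a.id < b.id.
type groups: credit:{4} debit:{1,2,6,7,8,9} refund:{3,5}
Ordered by (a.id, b.id); first 4.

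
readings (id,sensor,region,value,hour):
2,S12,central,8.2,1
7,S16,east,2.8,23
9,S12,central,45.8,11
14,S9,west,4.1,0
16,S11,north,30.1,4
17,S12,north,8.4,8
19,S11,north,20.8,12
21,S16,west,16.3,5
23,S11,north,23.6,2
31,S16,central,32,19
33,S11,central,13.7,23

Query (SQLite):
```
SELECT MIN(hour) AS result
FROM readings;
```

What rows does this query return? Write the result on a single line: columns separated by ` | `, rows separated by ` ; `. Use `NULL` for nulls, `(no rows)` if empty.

0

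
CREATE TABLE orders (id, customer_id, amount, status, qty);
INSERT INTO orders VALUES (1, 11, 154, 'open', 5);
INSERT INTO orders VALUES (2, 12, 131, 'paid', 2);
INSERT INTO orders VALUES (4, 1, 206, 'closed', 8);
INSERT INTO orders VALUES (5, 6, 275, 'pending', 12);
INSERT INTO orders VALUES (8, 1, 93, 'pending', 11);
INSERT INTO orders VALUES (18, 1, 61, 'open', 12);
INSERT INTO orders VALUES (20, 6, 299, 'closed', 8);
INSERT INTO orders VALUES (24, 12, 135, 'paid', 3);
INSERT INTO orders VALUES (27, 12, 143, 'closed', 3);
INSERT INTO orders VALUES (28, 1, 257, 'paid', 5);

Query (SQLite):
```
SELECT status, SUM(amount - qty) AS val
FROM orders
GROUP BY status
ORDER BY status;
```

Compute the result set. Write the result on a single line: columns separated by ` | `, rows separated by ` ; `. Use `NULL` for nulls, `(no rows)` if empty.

For each row compute amount - qty.
Group by status; take SUM of the expression per group.
  closed: ids {4, 20, 27} → SUM(amount - qty)=629
  open: ids {1, 18} → SUM(amount - qty)=198
  paid: ids {2, 24, 28} → SUM(amount - qty)=513
  pending: ids {5, 8} → SUM(amount - qty)=345

closed | 629 ; open | 198 ; paid | 513 ; pending | 345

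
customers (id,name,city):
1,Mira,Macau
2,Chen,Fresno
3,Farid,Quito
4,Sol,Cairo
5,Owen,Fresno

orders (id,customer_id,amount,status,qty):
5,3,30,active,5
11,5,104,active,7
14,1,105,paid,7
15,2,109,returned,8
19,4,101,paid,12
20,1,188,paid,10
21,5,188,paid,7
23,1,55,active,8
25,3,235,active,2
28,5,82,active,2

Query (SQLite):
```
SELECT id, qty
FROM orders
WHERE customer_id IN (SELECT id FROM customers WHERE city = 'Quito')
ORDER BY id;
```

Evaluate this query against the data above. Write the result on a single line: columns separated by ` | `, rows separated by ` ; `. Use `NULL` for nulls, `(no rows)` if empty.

Inner query: customers.id where city = 'Quito'.
Outer: keep orders rows whose customer_id is in that set.
Inner query → {3}

5 | 5 ; 25 | 2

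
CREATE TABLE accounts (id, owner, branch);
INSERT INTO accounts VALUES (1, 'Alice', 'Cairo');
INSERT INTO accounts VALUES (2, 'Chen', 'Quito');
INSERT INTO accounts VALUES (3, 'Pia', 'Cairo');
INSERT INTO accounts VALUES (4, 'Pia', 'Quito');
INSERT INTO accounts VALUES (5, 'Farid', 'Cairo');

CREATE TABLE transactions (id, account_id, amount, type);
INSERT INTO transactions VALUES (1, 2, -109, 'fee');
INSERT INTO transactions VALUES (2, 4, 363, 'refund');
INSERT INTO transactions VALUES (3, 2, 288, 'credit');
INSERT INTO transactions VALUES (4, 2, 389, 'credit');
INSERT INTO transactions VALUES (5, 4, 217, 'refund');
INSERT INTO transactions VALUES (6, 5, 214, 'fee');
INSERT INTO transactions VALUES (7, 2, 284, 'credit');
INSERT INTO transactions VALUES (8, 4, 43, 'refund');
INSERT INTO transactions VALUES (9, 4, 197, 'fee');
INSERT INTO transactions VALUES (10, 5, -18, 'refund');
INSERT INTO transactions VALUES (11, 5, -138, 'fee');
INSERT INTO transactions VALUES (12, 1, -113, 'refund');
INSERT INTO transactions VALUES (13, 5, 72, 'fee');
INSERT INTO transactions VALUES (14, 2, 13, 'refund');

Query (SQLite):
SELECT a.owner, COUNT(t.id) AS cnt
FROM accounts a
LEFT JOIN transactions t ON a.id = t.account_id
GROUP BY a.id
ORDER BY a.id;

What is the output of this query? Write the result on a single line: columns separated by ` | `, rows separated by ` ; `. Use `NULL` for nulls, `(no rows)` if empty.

Alice | 1 ; Chen | 5 ; Pia | 0 ; Pia | 4 ; Farid | 4

LEFT JOIN keeps every accounts row; unmatched ones get NULL for transactions columns.
Group by accounts.id and compute COUNT(t.id). COUNT(col) of an all-NULL group is 0.
  1: ids {12} → COUNT(t.id)=1
  2: ids {1, 3, 4, 7, 14} → COUNT(t.id)=5
  3: ids {—} → COUNT(t.id)=0
  4: ids {2, 5, 8, 9} → COUNT(t.id)=4
  5: ids {6, 10, 11, 13} → COUNT(t.id)=4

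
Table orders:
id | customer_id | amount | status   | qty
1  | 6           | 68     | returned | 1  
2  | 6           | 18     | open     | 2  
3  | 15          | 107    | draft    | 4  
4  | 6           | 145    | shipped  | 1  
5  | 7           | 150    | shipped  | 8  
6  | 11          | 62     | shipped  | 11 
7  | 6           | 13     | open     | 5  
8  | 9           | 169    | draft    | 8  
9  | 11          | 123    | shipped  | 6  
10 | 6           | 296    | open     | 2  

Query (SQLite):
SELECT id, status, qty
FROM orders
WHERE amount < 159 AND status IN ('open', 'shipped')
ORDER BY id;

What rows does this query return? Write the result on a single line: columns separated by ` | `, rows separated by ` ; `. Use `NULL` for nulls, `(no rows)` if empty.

2 | open | 2 ; 4 | shipped | 1 ; 5 | shipped | 8 ; 6 | shipped | 11 ; 7 | open | 5 ; 9 | shipped | 6

amount < 159: ids {1, 2, 3, 4, 5, 6, 7, 9}
status IN ('open', 'shipped'): ids {2, 4, 5, 6, 7, 9, 10}
Combine with AND.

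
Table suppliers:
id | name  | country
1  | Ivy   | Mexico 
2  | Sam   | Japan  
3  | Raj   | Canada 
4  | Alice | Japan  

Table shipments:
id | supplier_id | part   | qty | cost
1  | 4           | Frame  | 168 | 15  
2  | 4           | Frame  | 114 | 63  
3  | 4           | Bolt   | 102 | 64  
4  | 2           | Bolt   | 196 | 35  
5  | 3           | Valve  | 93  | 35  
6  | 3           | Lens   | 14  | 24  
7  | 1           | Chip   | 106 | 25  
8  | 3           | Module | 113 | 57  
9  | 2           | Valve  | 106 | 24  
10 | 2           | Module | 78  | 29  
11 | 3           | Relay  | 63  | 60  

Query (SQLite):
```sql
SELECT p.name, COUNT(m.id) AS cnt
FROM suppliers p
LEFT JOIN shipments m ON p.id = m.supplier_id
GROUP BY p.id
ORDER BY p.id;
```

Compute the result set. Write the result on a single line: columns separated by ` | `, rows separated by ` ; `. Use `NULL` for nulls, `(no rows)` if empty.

Ivy | 1 ; Sam | 3 ; Raj | 4 ; Alice | 3

LEFT JOIN keeps every suppliers row; unmatched ones get NULL for shipments columns.
Group by suppliers.id and compute COUNT(m.id). COUNT(col) of an all-NULL group is 0.
  1: ids {7} → COUNT(m.id)=1
  2: ids {4, 9, 10} → COUNT(m.id)=3
  3: ids {5, 6, 8, 11} → COUNT(m.id)=4
  4: ids {1, 2, 3} → COUNT(m.id)=3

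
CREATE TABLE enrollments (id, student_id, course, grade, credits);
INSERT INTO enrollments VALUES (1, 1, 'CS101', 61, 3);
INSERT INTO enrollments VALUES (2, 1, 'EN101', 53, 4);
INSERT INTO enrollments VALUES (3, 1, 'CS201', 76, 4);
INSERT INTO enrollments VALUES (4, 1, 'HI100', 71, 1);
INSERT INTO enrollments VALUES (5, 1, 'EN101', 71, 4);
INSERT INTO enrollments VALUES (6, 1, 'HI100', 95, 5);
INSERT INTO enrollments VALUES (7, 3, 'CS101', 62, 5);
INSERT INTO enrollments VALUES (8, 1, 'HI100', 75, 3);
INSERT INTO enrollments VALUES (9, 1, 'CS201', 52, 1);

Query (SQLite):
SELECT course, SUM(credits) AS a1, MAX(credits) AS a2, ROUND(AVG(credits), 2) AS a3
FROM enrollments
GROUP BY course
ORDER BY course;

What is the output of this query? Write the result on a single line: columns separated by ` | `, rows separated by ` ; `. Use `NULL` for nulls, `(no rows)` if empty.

Group enrollments by course.
Per group compute: SUM(credits), MAX(credits), ROUND(AVG(credits), 2).
  CS101: ids {1, 7} → SUM(credits)=8, MAX(credits)=5, ROUND(AVG(credits), 2)=4
  CS201: ids {3, 9} → SUM(credits)=5, MAX(credits)=4, ROUND(AVG(credits), 2)=2.5
  EN101: ids {2, 5} → SUM(credits)=8, MAX(credits)=4, ROUND(AVG(credits), 2)=4
  HI100: ids {4, 6, 8} → SUM(credits)=9, MAX(credits)=5, ROUND(AVG(credits), 2)=3

CS101 | 8 | 5 | 4 ; CS201 | 5 | 4 | 2.5 ; EN101 | 8 | 4 | 4 ; HI100 | 9 | 5 | 3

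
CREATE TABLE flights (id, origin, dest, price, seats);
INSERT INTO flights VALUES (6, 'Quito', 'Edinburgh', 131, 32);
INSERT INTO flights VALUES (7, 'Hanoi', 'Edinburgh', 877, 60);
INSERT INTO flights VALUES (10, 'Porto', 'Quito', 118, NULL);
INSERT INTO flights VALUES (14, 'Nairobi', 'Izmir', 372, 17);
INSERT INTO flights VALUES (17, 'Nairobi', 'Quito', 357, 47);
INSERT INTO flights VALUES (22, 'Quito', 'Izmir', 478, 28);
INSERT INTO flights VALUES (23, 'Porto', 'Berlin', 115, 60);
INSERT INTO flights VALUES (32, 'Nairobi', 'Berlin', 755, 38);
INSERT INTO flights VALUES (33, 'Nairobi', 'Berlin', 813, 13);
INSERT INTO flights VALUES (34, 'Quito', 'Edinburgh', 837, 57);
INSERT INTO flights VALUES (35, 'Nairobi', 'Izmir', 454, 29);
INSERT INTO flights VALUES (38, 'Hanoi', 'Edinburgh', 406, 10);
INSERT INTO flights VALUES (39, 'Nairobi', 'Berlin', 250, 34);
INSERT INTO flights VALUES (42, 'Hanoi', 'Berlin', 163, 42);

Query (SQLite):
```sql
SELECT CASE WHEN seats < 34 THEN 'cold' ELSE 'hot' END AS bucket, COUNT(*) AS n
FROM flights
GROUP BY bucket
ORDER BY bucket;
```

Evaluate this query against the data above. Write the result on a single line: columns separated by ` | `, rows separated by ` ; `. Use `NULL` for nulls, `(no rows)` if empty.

cold | 6 ; hot | 8

Bucket rows by seats < 34 → 'cold' else 'hot'; count each bucket.
NULL < 34 is unknown, so NULL seats falls into ELSE → 'hot'.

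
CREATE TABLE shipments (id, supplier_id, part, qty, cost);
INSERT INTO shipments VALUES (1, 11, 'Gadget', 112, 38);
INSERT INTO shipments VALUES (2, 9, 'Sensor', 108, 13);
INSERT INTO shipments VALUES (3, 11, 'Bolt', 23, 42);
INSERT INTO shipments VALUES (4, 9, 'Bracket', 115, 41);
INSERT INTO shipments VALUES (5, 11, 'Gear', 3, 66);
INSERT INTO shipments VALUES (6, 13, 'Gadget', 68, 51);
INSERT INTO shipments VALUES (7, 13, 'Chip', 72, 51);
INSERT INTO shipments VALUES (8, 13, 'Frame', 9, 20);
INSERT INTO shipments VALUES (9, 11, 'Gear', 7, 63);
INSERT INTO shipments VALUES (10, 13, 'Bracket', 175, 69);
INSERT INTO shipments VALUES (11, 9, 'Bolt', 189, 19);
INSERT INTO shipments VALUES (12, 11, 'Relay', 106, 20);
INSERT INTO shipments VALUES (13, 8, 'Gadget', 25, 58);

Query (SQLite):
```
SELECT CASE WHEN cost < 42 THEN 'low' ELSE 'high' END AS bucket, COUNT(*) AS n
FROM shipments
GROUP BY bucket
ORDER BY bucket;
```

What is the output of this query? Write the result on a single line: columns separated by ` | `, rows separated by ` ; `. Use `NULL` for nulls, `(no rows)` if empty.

Bucket rows by cost < 42 → 'low' else 'high'; count each bucket.

high | 7 ; low | 6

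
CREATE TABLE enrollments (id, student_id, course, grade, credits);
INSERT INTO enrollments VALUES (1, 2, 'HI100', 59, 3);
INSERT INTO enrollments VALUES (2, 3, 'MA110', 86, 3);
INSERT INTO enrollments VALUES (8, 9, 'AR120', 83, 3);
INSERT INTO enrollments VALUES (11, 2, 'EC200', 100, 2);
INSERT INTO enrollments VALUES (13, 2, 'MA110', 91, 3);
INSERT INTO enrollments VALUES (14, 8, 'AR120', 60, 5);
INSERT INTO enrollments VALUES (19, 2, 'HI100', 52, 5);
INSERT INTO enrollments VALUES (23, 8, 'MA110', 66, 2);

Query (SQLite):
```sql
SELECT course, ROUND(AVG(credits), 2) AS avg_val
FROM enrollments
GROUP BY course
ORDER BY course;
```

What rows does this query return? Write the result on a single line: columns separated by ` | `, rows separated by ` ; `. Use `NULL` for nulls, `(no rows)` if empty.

AR120 | 4 ; EC200 | 2 ; HI100 | 4 ; MA110 | 2.67

Partition enrollments by course; compute ROUND(AVG(credits), 2) within each group.
  AR120: ids {8, 14} → ROUND(AVG(credits), 2)=4
  EC200: ids {11} → ROUND(AVG(credits), 2)=2
  HI100: ids {1, 19} → ROUND(AVG(credits), 2)=4
  MA110: ids {2, 13, 23} → ROUND(AVG(credits), 2)=2.67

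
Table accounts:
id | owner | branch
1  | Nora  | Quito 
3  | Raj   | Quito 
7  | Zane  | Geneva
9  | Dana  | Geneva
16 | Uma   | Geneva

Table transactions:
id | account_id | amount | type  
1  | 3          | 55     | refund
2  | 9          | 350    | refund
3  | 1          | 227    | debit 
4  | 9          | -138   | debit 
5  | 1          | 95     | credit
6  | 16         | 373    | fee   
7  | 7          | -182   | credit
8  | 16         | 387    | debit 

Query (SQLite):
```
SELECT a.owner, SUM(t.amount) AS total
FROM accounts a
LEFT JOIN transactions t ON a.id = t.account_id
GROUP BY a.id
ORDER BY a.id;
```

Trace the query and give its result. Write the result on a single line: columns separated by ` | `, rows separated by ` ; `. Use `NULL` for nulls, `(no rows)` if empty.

Nora | 322 ; Raj | 55 ; Zane | -182 ; Dana | 212 ; Uma | 760

LEFT JOIN keeps every accounts row; unmatched ones get NULL for transactions columns.
Group by accounts.id and compute SUM(t.amount). SUM over an all-NULL group is NULL.
  1: ids {3, 5} → SUM(t.amount)=322
  3: ids {1} → SUM(t.amount)=55
  7: ids {7} → SUM(t.amount)=-182
  9: ids {2, 4} → SUM(t.amount)=212
  16: ids {6, 8} → SUM(t.amount)=760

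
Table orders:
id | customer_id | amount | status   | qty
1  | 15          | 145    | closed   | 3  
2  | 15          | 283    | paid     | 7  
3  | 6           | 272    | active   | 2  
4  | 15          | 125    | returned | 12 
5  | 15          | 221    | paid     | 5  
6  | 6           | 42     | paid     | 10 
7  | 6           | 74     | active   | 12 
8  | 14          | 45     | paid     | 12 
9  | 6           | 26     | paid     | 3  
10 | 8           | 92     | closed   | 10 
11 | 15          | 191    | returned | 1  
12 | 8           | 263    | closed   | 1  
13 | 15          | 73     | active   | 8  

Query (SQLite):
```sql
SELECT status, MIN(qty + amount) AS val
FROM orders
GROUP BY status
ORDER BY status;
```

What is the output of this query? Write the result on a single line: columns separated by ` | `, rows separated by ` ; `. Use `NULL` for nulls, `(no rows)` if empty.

active | 81 ; closed | 102 ; paid | 29 ; returned | 137

For each row compute qty + amount.
Group by status; take MIN of the expression per group.
  active: ids {3, 7, 13} → MIN(qty + amount)=81
  closed: ids {1, 10, 12} → MIN(qty + amount)=102
  paid: ids {2, 5, 6, 8, 9} → MIN(qty + amount)=29
  returned: ids {4, 11} → MIN(qty + amount)=137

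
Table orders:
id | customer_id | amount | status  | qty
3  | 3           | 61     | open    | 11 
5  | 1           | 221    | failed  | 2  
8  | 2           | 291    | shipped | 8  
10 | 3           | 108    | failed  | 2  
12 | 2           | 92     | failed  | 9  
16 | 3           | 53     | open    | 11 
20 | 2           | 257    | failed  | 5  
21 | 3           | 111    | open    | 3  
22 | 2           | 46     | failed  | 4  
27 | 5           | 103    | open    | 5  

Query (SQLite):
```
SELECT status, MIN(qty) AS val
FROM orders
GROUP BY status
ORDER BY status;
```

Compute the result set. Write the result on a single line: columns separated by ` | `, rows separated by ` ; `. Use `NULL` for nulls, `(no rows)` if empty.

Partition orders by status; compute MIN(qty) within each group.
  failed: ids {5, 10, 12, 20, 22} → MIN(qty)=2
  open: ids {3, 16, 21, 27} → MIN(qty)=3
  shipped: ids {8} → MIN(qty)=8

failed | 2 ; open | 3 ; shipped | 8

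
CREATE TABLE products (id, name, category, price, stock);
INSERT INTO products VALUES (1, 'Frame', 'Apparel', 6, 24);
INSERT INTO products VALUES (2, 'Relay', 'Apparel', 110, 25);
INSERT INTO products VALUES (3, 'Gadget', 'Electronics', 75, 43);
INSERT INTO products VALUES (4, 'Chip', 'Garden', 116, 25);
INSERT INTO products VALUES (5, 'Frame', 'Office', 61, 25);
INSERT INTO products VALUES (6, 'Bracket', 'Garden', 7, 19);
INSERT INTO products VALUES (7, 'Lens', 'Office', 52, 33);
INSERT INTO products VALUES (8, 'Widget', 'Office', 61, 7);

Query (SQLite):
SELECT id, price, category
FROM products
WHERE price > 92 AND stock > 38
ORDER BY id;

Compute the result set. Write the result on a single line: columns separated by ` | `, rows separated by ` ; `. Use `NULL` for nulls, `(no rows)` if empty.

(no rows)

price > 92: ids {2, 4}
stock > 38: ids {3}
Combine with AND.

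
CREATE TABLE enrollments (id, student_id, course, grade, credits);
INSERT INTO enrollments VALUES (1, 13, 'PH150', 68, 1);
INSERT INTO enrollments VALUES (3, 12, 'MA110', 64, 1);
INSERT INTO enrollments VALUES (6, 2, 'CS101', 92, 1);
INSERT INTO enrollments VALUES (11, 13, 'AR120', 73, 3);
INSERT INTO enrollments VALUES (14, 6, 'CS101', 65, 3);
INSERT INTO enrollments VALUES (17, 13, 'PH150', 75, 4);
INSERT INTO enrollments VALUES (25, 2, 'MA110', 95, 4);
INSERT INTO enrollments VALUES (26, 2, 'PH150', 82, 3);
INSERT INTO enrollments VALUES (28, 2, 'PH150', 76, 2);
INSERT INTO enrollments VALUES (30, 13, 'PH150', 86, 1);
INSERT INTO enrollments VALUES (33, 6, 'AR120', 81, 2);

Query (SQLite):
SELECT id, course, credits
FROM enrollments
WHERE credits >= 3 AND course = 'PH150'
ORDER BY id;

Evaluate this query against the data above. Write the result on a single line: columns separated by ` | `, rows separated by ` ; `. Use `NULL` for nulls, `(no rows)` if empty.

17 | PH150 | 4 ; 26 | PH150 | 3

credits >= 3: ids {11, 14, 17, 25, 26}
course = 'PH150': ids {1, 17, 26, 28, 30}
Combine with AND.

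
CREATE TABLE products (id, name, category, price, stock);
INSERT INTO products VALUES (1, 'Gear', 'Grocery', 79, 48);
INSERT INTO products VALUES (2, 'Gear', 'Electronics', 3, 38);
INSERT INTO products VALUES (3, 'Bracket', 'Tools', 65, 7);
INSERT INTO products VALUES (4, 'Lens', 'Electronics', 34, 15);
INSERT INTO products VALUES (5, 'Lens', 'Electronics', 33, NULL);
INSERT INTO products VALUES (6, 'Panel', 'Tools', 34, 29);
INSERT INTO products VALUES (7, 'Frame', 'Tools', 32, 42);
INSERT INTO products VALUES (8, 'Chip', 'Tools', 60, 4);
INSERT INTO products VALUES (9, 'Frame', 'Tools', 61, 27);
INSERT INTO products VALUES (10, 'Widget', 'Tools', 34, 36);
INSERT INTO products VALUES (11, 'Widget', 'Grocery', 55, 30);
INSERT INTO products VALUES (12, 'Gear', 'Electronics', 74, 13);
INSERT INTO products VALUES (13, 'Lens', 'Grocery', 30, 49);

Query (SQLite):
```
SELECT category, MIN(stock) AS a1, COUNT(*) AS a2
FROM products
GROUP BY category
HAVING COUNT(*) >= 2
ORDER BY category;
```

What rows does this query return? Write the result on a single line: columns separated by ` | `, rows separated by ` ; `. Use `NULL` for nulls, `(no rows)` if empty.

Group products by category.
Per group compute: MIN(stock), COUNT(*).
HAVING: drop groups with fewer than 2 rows.
  Electronics: ids {2, 4, 5, 12} → MIN(stock)=13, COUNT(*)=4
  Grocery: ids {1, 11, 13} → MIN(stock)=30, COUNT(*)=3
  Tools: ids {3, 6, 7, 8, 9, 10} → MIN(stock)=4, COUNT(*)=6

Electronics | 13 | 4 ; Grocery | 30 | 3 ; Tools | 4 | 6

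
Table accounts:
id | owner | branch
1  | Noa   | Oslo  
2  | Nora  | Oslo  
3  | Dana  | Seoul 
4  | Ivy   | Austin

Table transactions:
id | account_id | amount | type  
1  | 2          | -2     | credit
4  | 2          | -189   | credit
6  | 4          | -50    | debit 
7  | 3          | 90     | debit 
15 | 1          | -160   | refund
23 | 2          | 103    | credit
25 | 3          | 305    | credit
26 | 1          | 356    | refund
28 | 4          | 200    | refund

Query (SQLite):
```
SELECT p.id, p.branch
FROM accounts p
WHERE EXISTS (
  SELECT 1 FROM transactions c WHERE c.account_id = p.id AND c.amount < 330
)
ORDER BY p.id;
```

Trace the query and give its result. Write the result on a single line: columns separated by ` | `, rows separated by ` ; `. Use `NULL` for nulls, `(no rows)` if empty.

For each accounts row, check whether any transactions with matching account_id has amount < 330.
Keep rows where that is true.

1 | Oslo ; 2 | Oslo ; 3 | Seoul ; 4 | Austin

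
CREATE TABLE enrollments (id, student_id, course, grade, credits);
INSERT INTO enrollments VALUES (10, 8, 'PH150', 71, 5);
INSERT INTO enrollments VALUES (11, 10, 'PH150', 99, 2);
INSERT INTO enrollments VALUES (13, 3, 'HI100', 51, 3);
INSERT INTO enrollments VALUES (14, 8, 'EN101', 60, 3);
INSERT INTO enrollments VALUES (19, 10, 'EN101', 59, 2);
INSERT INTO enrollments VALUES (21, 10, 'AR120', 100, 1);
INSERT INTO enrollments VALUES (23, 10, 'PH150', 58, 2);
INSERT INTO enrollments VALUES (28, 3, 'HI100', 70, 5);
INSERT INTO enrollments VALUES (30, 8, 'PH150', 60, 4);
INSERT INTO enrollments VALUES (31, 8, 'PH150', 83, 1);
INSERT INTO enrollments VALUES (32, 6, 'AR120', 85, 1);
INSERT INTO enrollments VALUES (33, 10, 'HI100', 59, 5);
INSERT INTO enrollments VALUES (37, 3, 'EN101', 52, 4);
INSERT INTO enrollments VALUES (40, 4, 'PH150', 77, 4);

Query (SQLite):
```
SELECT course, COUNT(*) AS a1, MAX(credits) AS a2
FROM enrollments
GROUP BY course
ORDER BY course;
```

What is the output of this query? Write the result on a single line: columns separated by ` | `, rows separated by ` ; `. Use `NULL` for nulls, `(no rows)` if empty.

Group enrollments by course.
Per group compute: COUNT(*), MAX(credits).
  AR120: ids {21, 32} → COUNT(*)=2, MAX(credits)=1
  EN101: ids {14, 19, 37} → COUNT(*)=3, MAX(credits)=4
  HI100: ids {13, 28, 33} → COUNT(*)=3, MAX(credits)=5
  PH150: ids {10, 11, 23, 30, 31, 40} → COUNT(*)=6, MAX(credits)=5

AR120 | 2 | 1 ; EN101 | 3 | 4 ; HI100 | 3 | 5 ; PH150 | 6 | 5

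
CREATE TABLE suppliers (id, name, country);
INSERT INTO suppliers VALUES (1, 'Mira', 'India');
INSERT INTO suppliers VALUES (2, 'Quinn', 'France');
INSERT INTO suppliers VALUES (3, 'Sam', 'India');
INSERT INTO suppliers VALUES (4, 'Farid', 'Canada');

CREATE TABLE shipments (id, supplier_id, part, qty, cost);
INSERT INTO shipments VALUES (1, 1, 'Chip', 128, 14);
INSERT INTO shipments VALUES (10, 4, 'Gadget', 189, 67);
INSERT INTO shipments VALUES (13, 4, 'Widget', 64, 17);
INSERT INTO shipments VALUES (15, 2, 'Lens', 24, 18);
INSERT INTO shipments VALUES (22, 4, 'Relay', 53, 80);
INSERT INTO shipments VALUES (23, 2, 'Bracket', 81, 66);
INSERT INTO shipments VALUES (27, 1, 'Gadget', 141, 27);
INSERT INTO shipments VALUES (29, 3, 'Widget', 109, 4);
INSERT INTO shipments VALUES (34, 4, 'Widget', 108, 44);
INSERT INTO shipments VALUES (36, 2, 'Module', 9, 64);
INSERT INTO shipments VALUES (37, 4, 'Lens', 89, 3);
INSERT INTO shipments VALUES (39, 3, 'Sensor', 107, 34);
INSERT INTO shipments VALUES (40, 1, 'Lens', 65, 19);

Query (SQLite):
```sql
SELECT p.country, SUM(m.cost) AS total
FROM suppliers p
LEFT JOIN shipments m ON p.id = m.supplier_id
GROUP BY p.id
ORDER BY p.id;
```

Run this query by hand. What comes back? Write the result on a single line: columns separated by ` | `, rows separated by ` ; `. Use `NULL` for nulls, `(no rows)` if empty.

India | 60 ; France | 148 ; India | 38 ; Canada | 211

LEFT JOIN keeps every suppliers row; unmatched ones get NULL for shipments columns.
Group by suppliers.id and compute SUM(m.cost). SUM over an all-NULL group is NULL.
  1: ids {1, 27, 40} → SUM(m.cost)=60
  2: ids {15, 23, 36} → SUM(m.cost)=148
  3: ids {29, 39} → SUM(m.cost)=38
  4: ids {10, 13, 22, 34, 37} → SUM(m.cost)=211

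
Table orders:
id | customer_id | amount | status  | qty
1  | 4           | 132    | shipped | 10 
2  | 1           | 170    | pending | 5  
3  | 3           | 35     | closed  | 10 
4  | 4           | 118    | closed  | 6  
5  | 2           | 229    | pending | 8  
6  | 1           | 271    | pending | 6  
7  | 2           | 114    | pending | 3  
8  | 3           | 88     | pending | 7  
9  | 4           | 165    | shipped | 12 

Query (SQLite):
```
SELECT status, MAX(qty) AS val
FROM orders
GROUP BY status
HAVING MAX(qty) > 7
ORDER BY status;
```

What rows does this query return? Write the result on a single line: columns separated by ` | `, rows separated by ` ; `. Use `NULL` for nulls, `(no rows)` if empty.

closed | 10 ; pending | 8 ; shipped | 12

Partition orders by status; compute MAX(qty) within each group.
HAVING: keep groups where MAX(qty) > 7.
  closed: ids {3, 4} → MAX(qty)=10
  pending: ids {2, 5, 6, 7, 8} → MAX(qty)=8
  shipped: ids {1, 9} → MAX(qty)=12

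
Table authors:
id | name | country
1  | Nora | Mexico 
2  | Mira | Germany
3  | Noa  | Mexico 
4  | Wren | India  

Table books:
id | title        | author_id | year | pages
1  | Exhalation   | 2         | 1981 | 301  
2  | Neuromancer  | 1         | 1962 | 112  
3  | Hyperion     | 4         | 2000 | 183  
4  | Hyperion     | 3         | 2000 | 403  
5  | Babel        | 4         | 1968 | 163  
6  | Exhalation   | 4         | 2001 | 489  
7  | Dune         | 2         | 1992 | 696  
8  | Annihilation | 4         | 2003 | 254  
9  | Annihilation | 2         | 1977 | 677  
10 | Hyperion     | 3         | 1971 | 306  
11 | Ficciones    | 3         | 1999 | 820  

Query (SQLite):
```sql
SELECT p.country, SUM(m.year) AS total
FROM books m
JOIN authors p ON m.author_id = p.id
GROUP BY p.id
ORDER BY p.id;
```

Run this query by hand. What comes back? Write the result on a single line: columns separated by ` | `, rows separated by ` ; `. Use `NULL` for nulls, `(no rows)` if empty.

Mexico | 1962 ; Germany | 5950 ; Mexico | 5970 ; India | 7972

Join each books row to its authors via author_id.
Group joined rows by authors.id; compute SUM(m.year) per group.
  1: ids {2} → SUM(m.year)=1962
  2: ids {1, 7, 9} → SUM(m.year)=5950
  3: ids {4, 10, 11} → SUM(m.year)=5970
  4: ids {3, 5, 6, 8} → SUM(m.year)=7972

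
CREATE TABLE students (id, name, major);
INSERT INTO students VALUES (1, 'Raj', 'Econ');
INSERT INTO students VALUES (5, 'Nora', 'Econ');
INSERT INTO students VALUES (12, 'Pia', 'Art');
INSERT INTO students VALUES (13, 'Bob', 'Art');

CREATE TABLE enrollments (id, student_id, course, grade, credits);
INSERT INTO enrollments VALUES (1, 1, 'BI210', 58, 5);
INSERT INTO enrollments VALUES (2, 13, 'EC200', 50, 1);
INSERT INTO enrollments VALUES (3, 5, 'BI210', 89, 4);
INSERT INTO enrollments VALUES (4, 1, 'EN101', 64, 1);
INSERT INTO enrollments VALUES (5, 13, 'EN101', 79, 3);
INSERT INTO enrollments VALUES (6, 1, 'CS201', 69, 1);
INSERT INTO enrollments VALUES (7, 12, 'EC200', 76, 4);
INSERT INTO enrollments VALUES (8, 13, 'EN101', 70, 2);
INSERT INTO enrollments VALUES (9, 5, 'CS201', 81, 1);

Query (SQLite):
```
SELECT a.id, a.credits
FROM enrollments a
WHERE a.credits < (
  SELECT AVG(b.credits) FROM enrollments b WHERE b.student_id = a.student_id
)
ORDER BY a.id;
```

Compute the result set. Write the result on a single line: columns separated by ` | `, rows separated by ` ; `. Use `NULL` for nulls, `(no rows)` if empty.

For each enrollments row a, compute AVG(credits) over rows sharing a.student_id.
Keep row a if a.credits < that per-group AVG.
  student_id=1: AVG(credits) = 2.333333
  student_id=5: AVG(credits) = 2.5
  student_id=12: AVG(credits) = 4.0
  student_id=13: AVG(credits) = 2.0

2 | 1 ; 4 | 1 ; 6 | 1 ; 9 | 1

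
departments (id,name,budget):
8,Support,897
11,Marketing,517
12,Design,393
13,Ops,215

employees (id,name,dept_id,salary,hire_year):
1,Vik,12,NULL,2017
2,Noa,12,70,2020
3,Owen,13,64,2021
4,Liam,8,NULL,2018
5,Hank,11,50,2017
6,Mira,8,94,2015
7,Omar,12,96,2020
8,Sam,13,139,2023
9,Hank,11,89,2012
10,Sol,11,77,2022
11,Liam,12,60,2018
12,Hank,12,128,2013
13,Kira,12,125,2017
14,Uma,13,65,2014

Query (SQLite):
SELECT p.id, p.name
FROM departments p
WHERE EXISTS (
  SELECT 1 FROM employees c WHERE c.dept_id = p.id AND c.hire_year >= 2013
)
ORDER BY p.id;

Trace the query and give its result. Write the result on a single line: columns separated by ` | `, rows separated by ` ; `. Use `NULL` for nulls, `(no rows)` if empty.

8 | Support ; 11 | Marketing ; 12 | Design ; 13 | Ops

For each departments row, check whether any employees with matching dept_id has hire_year >= 2013.
Keep rows where that is true.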